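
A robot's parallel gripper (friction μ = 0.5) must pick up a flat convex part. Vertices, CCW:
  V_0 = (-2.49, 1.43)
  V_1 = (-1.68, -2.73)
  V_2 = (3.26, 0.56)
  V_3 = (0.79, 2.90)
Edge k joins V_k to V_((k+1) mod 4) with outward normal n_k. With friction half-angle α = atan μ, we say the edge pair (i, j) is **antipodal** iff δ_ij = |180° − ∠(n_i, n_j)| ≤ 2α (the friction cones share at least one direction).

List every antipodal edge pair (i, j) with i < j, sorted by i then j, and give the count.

count = 2; pairs: (0,2), (1,3)

α = atan 0.5 = 26.57°;  2α = 53.13°
n_0 = (-0.9816, -0.1911)
n_1 = (+0.5543, -0.8323)
n_2 = (+0.6877, +0.7260)
n_3 = (-0.4090, +0.9125)
  (0,1): δ = 67.35°  ·
  (0,2): δ = 35.53°  ✓
  (0,3): δ = 103.12°  ·
  (1,2): δ = 77.12°  ·
  (1,3): δ = 9.52°  ✓
  (2,3): δ = 112.41°  ·
antipodal pairs: 2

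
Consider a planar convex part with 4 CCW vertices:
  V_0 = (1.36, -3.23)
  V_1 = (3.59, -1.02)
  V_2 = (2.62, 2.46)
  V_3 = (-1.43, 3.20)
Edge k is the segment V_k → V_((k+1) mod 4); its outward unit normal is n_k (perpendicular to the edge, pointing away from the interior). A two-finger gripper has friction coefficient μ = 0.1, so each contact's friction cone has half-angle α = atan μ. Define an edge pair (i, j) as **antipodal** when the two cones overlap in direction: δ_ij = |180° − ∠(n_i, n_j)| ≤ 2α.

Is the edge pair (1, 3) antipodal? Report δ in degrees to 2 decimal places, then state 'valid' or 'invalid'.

δ = 7.88°, valid

α = atan 0.1 = 5.71°;  2α = 11.42°
edge 1: e_1 = (-0.97, +3.48);  n_1 = (+0.9633, +0.2685)
edge 3: e_3 = (+2.79, -6.43);  n_3 = (-0.9174, -0.3980)
∠(n_1, n_3) = 172.12°
δ = |180° − 172.12°| = 7.88°
7.88° ≤ 2α = 11.42°  →  valid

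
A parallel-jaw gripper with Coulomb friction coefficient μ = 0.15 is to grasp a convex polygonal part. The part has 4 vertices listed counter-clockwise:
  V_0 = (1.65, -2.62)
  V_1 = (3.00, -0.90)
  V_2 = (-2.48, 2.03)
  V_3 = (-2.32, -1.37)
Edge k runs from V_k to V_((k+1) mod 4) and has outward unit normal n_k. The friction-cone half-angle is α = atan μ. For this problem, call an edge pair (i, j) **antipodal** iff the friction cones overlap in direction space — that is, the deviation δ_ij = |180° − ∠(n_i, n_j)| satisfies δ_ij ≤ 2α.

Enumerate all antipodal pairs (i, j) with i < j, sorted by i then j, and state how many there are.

count = 1; pairs: (1,3)

α = atan 0.15 = 8.53°;  2α = 17.06°
n_0 = (+0.7866, -0.6174)
n_1 = (+0.4715, +0.8819)
n_2 = (-0.9989, -0.0470)
n_3 = (-0.3003, -0.9538)
  (0,1): δ = 80.00°  ·
  (0,2): δ = 40.82°  ·
  (0,3): δ = 110.65°  ·
  (1,2): δ = 59.17°  ·
  (1,3): δ = 10.65°  ✓
  (2,3): δ = 110.17°  ·
antipodal pairs: 1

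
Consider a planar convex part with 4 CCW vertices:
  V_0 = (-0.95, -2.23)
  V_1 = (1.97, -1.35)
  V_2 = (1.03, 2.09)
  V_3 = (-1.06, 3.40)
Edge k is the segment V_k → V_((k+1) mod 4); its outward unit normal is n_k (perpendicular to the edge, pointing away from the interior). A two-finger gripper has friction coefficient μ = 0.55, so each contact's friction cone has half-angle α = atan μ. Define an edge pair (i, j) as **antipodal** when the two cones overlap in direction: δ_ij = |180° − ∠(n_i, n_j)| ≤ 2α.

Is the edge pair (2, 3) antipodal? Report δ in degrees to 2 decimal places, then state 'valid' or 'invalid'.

δ = 56.80°, valid

α = atan 0.55 = 28.81°;  2α = 57.62°
edge 2: e_2 = (-2.09, +1.31);  n_2 = (+0.5311, +0.8473)
edge 3: e_3 = (+0.11, -5.63);  n_3 = (-0.9998, -0.0195)
∠(n_2, n_3) = 123.20°
δ = |180° − 123.20°| = 56.80°
56.80° ≤ 2α = 57.62°  →  valid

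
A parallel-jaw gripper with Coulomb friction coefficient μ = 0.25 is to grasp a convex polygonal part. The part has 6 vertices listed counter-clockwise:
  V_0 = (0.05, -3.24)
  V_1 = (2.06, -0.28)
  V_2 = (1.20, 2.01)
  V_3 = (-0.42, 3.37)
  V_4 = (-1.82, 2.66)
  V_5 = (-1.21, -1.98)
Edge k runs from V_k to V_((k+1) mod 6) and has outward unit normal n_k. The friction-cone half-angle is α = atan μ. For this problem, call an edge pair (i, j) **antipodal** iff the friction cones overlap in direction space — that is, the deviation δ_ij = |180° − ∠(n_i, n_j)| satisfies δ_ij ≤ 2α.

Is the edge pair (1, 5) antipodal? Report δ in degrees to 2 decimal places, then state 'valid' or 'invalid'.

δ = 24.42°, valid

α = atan 0.25 = 14.04°;  2α = 28.07°
edge 1: e_1 = (-0.86, +2.29);  n_1 = (+0.9362, +0.3516)
edge 5: e_5 = (+1.26, -1.26);  n_5 = (-0.7071, -0.7071)
∠(n_1, n_5) = 155.58°
δ = |180° − 155.58°| = 24.42°
24.42° ≤ 2α = 28.07°  →  valid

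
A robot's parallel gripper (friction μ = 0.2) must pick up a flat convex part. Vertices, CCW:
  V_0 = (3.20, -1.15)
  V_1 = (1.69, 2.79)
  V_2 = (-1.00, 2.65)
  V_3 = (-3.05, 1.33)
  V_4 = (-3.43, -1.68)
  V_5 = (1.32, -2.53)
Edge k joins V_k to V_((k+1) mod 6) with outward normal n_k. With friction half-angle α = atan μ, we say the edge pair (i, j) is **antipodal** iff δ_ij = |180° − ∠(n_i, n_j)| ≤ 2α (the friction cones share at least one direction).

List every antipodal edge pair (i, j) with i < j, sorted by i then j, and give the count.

α = atan 0.2 = 11.31°;  2α = 22.62°
n_0 = (+0.9338, +0.3579)
n_1 = (-0.0520, +0.9986)
n_2 = (-0.5414, +0.8408)
n_3 = (-0.9921, +0.1253)
n_4 = (-0.1761, -0.9844)
n_5 = (+0.5917, -0.8061)
  (0,1): δ = 107.99°  ·
  (0,2): δ = 78.19°  ·
  (0,3): δ = 28.16°  ·
  (0,4): δ = 58.89°  ·
  (0,5): δ = 105.31°  ·
  (1,2): δ = 150.20°  ·
  (1,3): δ = 100.17°  ·
  (1,4): δ = 13.12°  ✓
  (1,5): δ = 33.30°  ·
  (2,3): δ = 129.97°  ·
  (2,4): δ = 42.92°  ·
  (2,5): δ = 3.50°  ✓
  (3,4): δ = 92.95°  ·
  (3,5): δ = 46.52°  ·
  (4,5): δ = 133.57°  ·
antipodal pairs: 2

count = 2; pairs: (1,4), (2,5)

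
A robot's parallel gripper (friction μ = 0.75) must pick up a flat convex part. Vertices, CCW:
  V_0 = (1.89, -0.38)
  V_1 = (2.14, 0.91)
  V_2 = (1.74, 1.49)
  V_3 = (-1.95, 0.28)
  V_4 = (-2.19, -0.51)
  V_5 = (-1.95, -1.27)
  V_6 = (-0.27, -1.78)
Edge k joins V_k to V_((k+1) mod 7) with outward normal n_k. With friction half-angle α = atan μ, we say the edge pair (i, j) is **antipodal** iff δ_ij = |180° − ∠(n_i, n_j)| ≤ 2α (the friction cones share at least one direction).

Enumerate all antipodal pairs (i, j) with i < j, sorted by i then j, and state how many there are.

count = 9; pairs: (0,2), (0,3), (0,4), (1,3), (1,4), (1,5), (2,5), (2,6), (3,6)

α = atan 0.75 = 36.87°;  2α = 73.74°
n_0 = (+0.9817, -0.1903)
n_1 = (+0.8232, +0.5677)
n_2 = (-0.3116, +0.9502)
n_3 = (-0.9568, +0.2907)
n_4 = (-0.9536, -0.3011)
n_5 = (-0.2905, -0.9569)
n_6 = (+0.5439, -0.8392)
  (0,1): δ = 134.44°  ·
  (0,2): δ = 60.88°  ✓
  (0,3): δ = 5.93°  ✓
  (0,4): δ = 28.49°  ✓
  (0,5): δ = 84.08°  ·
  (0,6): δ = 133.92°  ·
  (1,2): δ = 106.44°  ·
  (1,3): δ = 51.49°  ✓
  (1,4): δ = 17.07°  ✓
  (1,5): δ = 38.52°  ✓
  (1,6): δ = 88.36°  ·
  (2,3): δ = 125.05°  ·
  (2,4): δ = 90.63°  ·
  (2,5): δ = 35.04°  ✓
  (2,6): δ = 14.79°  ✓
  (3,4): δ = 145.58°  ·
  (3,5): δ = 89.99°  ·
  (3,6): δ = 40.15°  ✓
  (4,5): δ = 124.41°  ·
  (4,6): δ = 74.58°  ·
  (5,6): δ = 130.16°  ·
antipodal pairs: 9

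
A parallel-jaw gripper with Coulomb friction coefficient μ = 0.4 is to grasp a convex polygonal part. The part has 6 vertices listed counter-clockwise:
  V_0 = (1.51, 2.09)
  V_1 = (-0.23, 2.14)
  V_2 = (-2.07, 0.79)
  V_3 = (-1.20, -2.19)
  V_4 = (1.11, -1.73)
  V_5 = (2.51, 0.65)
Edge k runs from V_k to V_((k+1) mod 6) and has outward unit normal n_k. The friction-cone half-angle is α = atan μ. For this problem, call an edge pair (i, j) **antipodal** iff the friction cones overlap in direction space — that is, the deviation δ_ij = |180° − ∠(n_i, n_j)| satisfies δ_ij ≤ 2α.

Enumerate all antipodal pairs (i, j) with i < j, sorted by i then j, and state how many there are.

count = 4; pairs: (0,3), (1,3), (1,4), (2,5)

α = atan 0.4 = 21.80°;  2α = 43.60°
n_0 = (+0.0287, +0.9996)
n_1 = (-0.5916, +0.8063)
n_2 = (-0.9599, -0.2802)
n_3 = (+0.1953, -0.9807)
n_4 = (+0.8619, -0.5070)
n_5 = (+0.8214, +0.5704)
  (0,1): δ = 142.09°  ·
  (0,2): δ = 72.08°  ·
  (0,3): δ = 12.91°  ✓
  (0,4): δ = 61.18°  ·
  (0,5): δ = 126.42°  ·
  (1,2): δ = 109.99°  ·
  (1,3): δ = 25.01°  ✓
  (1,4): δ = 23.27°  ✓
  (1,5): δ = 88.51°  ·
  (2,3): δ = 95.01°  ·
  (2,4): δ = 46.74°  ·
  (2,5): δ = 18.50°  ✓
  (3,4): δ = 131.73°  ·
  (3,5): δ = 66.48°  ·
  (4,5): δ = 114.76°  ·
antipodal pairs: 4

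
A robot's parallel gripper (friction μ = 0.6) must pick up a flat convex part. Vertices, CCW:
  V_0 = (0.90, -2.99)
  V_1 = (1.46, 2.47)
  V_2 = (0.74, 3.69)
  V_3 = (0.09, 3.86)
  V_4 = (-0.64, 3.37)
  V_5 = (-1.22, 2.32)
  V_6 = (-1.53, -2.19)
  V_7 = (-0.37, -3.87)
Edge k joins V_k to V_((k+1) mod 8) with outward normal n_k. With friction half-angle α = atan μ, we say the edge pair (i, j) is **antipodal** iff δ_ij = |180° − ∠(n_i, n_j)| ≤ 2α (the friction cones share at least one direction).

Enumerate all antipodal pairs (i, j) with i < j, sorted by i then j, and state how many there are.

count = 12; pairs: (0,3), (0,4), (0,5), (0,6), (1,4), (1,5), (1,6), (2,6), (2,7), (3,7), (4,7), (5,7)

α = atan 0.6 = 30.96°;  2α = 61.93°
n_0 = (+0.9948, -0.1020)
n_1 = (+0.8612, +0.5083)
n_2 = (+0.2530, +0.9675)
n_3 = (-0.5573, +0.8303)
n_4 = (-0.8753, +0.4835)
n_5 = (-0.9976, +0.0686)
n_6 = (-0.8229, -0.5682)
n_7 = (+0.5695, -0.8220)
  (0,1): δ = 143.60°  ·
  (0,2): δ = 98.80°  ·
  (0,3): δ = 50.27°  ✓
  (0,4): δ = 23.06°  ✓
  (0,5): δ = 1.92°  ✓
  (0,6): δ = 40.48°  ✓
  (0,7): δ = 130.57°  ·
  (1,2): δ = 135.20°  ·
  (1,3): δ = 86.68°  ·
  (1,4): δ = 59.46°  ✓
  (1,5): δ = 34.48°  ✓
  (1,6): δ = 4.08°  ✓
  (1,7): δ = 94.17°  ·
  (2,3): δ = 131.47°  ·
  (2,4): δ = 104.26°  ·
  (2,5): δ = 79.28°  ·
  (2,6): δ = 40.72°  ✓
  (2,7): δ = 49.38°  ✓
  (3,4): δ = 152.79°  ·
  (3,5): δ = 127.80°  ·
  (3,6): δ = 89.25°  ·
  (3,7): δ = 0.85°  ✓
  (4,5): δ = 155.02°  ·
  (4,6): δ = 116.46°  ·
  (4,7): δ = 26.37°  ✓
  (5,6): δ = 141.44°  ·
  (5,7): δ = 51.35°  ✓
  (6,7): δ = 89.91°  ·
antipodal pairs: 12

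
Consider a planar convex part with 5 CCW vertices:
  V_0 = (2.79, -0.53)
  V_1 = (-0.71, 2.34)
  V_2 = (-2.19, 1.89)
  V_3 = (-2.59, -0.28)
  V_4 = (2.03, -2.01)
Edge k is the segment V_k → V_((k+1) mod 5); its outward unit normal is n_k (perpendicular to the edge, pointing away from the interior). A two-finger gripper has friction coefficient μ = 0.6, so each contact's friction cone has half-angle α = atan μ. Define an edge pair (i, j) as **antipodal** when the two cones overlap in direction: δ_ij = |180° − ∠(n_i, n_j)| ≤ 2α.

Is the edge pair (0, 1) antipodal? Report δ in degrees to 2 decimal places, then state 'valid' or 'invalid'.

δ = 123.74°, invalid

α = atan 0.6 = 30.96°;  2α = 61.93°
edge 0: e_0 = (-3.50, +2.87);  n_0 = (+0.6341, +0.7733)
edge 1: e_1 = (-1.48, -0.45);  n_1 = (-0.2909, +0.9568)
∠(n_0, n_1) = 56.26°
δ = |180° − 56.26°| = 123.74°
123.74° > 2α = 61.93°  →  invalid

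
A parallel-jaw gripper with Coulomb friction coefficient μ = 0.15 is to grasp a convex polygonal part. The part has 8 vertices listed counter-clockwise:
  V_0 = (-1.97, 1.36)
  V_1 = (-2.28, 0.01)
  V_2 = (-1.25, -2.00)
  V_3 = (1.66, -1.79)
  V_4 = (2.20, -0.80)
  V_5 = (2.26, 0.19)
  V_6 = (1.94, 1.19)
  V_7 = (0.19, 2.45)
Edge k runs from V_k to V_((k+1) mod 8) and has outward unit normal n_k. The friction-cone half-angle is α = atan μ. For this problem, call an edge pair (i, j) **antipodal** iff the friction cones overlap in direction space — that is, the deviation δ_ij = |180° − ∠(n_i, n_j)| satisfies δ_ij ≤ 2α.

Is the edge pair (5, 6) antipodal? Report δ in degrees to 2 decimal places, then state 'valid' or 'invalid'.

δ = 143.50°, invalid

α = atan 0.15 = 8.53°;  2α = 17.06°
edge 5: e_5 = (-0.32, +1.00);  n_5 = (+0.9524, +0.3048)
edge 6: e_6 = (-1.75, +1.26);  n_6 = (+0.5843, +0.8115)
∠(n_5, n_6) = 36.50°
δ = |180° − 36.50°| = 143.50°
143.50° > 2α = 17.06°  →  invalid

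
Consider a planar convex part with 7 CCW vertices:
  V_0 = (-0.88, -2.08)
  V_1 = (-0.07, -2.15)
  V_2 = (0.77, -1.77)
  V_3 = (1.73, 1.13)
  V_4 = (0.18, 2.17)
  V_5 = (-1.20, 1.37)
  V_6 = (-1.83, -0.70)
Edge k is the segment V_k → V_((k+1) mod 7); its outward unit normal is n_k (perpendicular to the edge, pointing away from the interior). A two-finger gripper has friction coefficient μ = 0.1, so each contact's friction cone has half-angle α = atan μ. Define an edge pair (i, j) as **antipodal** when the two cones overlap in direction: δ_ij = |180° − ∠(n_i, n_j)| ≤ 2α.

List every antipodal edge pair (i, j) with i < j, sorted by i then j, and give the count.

α = atan 0.1 = 5.71°;  2α = 11.42°
n_0 = (-0.0861, -0.9963)
n_1 = (+0.4122, -0.9111)
n_2 = (+0.9493, -0.3143)
n_3 = (+0.5572, +0.8304)
n_4 = (-0.5015, +0.8651)
n_5 = (-0.9567, +0.2912)
n_6 = (-0.8237, -0.5670)
  (0,1): δ = 150.72°  ·
  (0,2): δ = 103.38°  ·
  (0,3): δ = 28.92°  ·
  (0,4): δ = 35.04°  ·
  (0,5): δ = 78.01°  ·
  (0,6): δ = 129.48°  ·
  (1,2): δ = 132.66°  ·
  (1,3): δ = 58.20°  ·
  (1,4): δ = 5.76°  ✓
  (1,5): δ = 48.73°  ·
  (1,6): δ = 100.20°  ·
  (2,3): δ = 105.54°  ·
  (2,4): δ = 41.58°  ·
  (2,5): δ = 1.39°  ✓
  (2,6): δ = 52.86°  ·
  (3,4): δ = 116.04°  ·
  (3,5): δ = 73.07°  ·
  (3,6): δ = 21.60°  ·
  (4,5): δ = 137.03°  ·
  (4,6): δ = 85.56°  ·
  (5,6): δ = 128.53°  ·
antipodal pairs: 2

count = 2; pairs: (1,4), (2,5)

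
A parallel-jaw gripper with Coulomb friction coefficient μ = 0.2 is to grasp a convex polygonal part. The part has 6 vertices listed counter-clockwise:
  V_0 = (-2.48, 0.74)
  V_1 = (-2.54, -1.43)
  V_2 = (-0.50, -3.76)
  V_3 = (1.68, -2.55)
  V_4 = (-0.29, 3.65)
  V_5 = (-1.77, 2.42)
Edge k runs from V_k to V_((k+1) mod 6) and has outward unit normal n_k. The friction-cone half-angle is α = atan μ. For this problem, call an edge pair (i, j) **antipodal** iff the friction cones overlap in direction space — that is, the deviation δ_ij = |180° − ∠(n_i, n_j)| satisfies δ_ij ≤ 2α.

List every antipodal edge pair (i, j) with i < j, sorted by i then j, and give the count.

count = 2; pairs: (0,3), (2,4)

α = atan 0.2 = 11.31°;  2α = 22.62°
n_0 = (-0.9996, +0.0276)
n_1 = (-0.7524, -0.6587)
n_2 = (+0.4853, -0.8743)
n_3 = (+0.9530, +0.3028)
n_4 = (-0.6392, +0.7691)
n_5 = (-0.9211, +0.3893)
  (0,1): δ = 137.21°  ·
  (0,2): δ = 59.38°  ·
  (0,3): δ = 19.21°  ✓
  (0,4): δ = 131.31°  ·
  (0,5): δ = 158.67°  ·
  (1,2): δ = 102.17°  ·
  (1,3): δ = 23.58°  ·
  (1,4): δ = 88.53°  ·
  (1,5): δ = 115.89°  ·
  (2,3): δ = 101.41°  ·
  (2,4): δ = 10.70°  ✓
  (2,5): δ = 38.06°  ·
  (3,4): δ = 67.90°  ·
  (3,5): δ = 40.54°  ·
  (4,5): δ = 152.64°  ·
antipodal pairs: 2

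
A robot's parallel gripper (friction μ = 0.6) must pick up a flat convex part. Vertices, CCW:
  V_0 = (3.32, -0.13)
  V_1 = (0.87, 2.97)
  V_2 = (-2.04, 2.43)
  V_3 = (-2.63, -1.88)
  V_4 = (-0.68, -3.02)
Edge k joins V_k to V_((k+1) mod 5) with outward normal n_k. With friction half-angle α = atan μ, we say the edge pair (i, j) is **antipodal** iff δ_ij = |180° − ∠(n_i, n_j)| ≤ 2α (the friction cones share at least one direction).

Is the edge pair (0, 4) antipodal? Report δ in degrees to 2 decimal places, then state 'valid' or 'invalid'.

δ = 87.53°, invalid

α = atan 0.6 = 30.96°;  2α = 61.93°
edge 0: e_0 = (-2.45, +3.10);  n_0 = (+0.7846, +0.6201)
edge 4: e_4 = (+4.00, +2.89);  n_4 = (+0.5856, -0.8106)
∠(n_0, n_4) = 92.47°
δ = |180° − 92.47°| = 87.53°
87.53° > 2α = 61.93°  →  invalid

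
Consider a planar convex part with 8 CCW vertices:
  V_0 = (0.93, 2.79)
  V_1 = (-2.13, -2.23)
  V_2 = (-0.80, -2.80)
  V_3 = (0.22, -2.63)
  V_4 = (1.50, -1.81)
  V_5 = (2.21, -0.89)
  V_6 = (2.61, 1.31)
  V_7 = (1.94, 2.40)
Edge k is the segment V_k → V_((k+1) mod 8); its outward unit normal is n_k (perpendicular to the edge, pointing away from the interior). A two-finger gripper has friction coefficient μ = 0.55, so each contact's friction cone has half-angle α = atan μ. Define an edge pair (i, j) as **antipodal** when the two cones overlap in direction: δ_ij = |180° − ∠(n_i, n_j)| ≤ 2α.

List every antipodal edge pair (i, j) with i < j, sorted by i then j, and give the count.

count = 8; pairs: (0,2), (0,3), (0,4), (0,5), (1,6), (1,7), (2,7), (3,7)

α = atan 0.55 = 28.81°;  2α = 57.62°
n_0 = (-0.8539, +0.5205)
n_1 = (-0.3939, -0.9191)
n_2 = (+0.1644, -0.9864)
n_3 = (+0.5394, -0.8420)
n_4 = (+0.7917, -0.6110)
n_5 = (+0.9839, -0.1789)
n_6 = (+0.8519, +0.5237)
n_7 = (+0.3602, +0.9329)
  (0,1): δ = 81.83°  ·
  (0,2): δ = 49.17°  ✓
  (0,3): δ = 25.99°  ✓
  (0,4): δ = 6.29°  ✓
  (0,5): δ = 21.06°  ✓
  (0,6): δ = 62.94°  ·
  (0,7): δ = 100.25°  ·
  (1,2): δ = 147.34°  ·
  (1,3): δ = 124.16°  ·
  (1,4): δ = 104.46°  ·
  (1,5): δ = 77.11°  ·
  (1,6): δ = 35.22°  ✓
  (1,7): δ = 2.09°  ✓
  (2,3): δ = 156.82°  ·
  (2,4): δ = 137.12°  ·
  (2,5): δ = 109.77°  ·
  (2,6): δ = 67.88°  ·
  (2,7): δ = 30.58°  ✓
  (3,4): δ = 160.30°  ·
  (3,5): δ = 132.95°  ·
  (3,6): δ = 91.07°  ·
  (3,7): δ = 53.76°  ✓
  (4,5): δ = 152.65°  ·
  (4,6): δ = 110.76°  ·
  (4,7): δ = 73.45°  ·
  (5,6): δ = 138.12°  ·
  (5,7): δ = 100.81°  ·
  (6,7): δ = 142.69°  ·
antipodal pairs: 8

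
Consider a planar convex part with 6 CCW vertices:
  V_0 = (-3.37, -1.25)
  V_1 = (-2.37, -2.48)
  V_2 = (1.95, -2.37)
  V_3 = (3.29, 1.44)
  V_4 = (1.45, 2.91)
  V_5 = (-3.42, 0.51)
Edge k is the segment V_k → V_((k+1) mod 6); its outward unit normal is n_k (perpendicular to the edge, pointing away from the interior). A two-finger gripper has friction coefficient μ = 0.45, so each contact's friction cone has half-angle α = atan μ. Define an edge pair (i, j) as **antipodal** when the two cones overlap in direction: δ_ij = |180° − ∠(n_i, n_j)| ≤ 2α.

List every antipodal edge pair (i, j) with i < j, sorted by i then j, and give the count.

count = 5; pairs: (0,3), (1,3), (1,4), (2,4), (2,5)

α = atan 0.45 = 24.23°;  2α = 48.46°
n_0 = (-0.7759, -0.6308)
n_1 = (+0.0255, -0.9997)
n_2 = (+0.9434, -0.3318)
n_3 = (+0.6242, +0.7813)
n_4 = (-0.4420, +0.8970)
n_5 = (-0.9996, -0.0284)
  (0,1): δ = 127.65°  ·
  (0,2): δ = 58.49°  ·
  (0,3): δ = 12.27°  ✓
  (0,4): δ = 77.12°  ·
  (0,5): δ = 142.52°  ·
  (1,2): δ = 110.84°  ·
  (1,3): δ = 40.08°  ✓
  (1,4): δ = 24.78°  ✓
  (1,5): δ = 90.17°  ·
  (2,3): δ = 109.24°  ·
  (2,4): δ = 44.39°  ✓
  (2,5): δ = 21.00°  ✓
  (3,4): δ = 115.14°  ·
  (3,5): δ = 49.75°  ·
  (4,5): δ = 114.61°  ·
antipodal pairs: 5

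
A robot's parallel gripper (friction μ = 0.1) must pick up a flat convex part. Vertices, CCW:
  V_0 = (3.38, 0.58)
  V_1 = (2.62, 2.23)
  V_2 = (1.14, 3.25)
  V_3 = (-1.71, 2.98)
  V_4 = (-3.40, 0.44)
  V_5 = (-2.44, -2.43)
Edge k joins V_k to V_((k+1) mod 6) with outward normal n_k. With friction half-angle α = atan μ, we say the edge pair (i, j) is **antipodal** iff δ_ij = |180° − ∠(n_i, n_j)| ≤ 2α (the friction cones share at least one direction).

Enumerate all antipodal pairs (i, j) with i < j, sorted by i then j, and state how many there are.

α = atan 0.1 = 5.71°;  2α = 11.42°
n_0 = (+0.9083, +0.4184)
n_1 = (+0.5675, +0.8234)
n_2 = (-0.0943, +0.9955)
n_3 = (-0.8326, +0.5539)
n_4 = (-0.9484, -0.3172)
n_5 = (+0.4594, -0.8882)
  (0,1): δ = 149.31°  ·
  (0,2): δ = 109.32°  ·
  (0,3): δ = 58.37°  ·
  (0,4): δ = 6.24°  ✓
  (0,5): δ = 92.62°  ·
  (1,2): δ = 140.01°  ·
  (1,3): δ = 89.06°  ·
  (1,4): δ = 36.93°  ·
  (1,5): δ = 61.92°  ·
  (2,3): δ = 129.05°  ·
  (2,4): δ = 76.92°  ·
  (2,5): δ = 21.94°  ·
  (3,4): δ = 127.87°  ·
  (3,5): δ = 29.01°  ·
  (4,5): δ = 81.15°  ·
antipodal pairs: 1

count = 1; pairs: (0,4)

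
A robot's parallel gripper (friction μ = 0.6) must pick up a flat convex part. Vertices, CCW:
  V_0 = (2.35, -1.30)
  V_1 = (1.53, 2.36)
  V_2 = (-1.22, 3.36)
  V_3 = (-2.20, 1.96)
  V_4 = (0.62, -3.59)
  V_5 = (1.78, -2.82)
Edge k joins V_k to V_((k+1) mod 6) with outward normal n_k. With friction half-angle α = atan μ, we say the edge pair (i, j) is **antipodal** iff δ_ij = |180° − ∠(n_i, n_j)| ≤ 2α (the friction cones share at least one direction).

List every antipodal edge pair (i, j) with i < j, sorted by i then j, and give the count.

α = atan 0.6 = 30.96°;  2α = 61.93°
n_0 = (+0.9758, +0.2186)
n_1 = (+0.3417, +0.9398)
n_2 = (-0.8192, +0.5735)
n_3 = (-0.8915, -0.4530)
n_4 = (+0.5530, -0.8332)
n_5 = (+0.9363, -0.3511)
  (0,1): δ = 122.61°  ·
  (0,2): δ = 47.62°  ✓
  (0,3): δ = 14.31°  ✓
  (0,4): δ = 110.95°  ·
  (0,5): δ = 146.82°  ·
  (1,2): δ = 105.01°  ·
  (1,3): δ = 43.08°  ✓
  (1,4): δ = 53.56°  ✓
  (1,5): δ = 89.43°  ·
  (2,3): δ = 118.07°  ·
  (2,4): δ = 21.43°  ✓
  (2,5): δ = 14.44°  ✓
  (3,4): δ = 83.36°  ·
  (3,5): δ = 47.49°  ✓
  (4,5): δ = 144.13°  ·
antipodal pairs: 7

count = 7; pairs: (0,2), (0,3), (1,3), (1,4), (2,4), (2,5), (3,5)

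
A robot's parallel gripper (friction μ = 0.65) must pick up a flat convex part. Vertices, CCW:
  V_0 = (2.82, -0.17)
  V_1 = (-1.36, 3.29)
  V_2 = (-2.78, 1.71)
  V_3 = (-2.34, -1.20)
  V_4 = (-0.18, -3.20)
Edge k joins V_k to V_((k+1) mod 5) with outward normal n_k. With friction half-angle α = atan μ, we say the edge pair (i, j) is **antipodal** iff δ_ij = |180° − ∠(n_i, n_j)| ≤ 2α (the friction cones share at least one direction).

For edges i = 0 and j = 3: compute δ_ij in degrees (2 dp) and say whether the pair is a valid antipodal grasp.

α = atan 0.65 = 33.02°;  2α = 66.05°
edge 0: e_0 = (-4.18, +3.46);  n_0 = (+0.6376, +0.7703)
edge 3: e_3 = (+2.16, -2.00);  n_3 = (-0.6794, -0.7338)
∠(n_0, n_3) = 176.82°
δ = |180° − 176.82°| = 3.18°
3.18° ≤ 2α = 66.05°  →  valid

δ = 3.18°, valid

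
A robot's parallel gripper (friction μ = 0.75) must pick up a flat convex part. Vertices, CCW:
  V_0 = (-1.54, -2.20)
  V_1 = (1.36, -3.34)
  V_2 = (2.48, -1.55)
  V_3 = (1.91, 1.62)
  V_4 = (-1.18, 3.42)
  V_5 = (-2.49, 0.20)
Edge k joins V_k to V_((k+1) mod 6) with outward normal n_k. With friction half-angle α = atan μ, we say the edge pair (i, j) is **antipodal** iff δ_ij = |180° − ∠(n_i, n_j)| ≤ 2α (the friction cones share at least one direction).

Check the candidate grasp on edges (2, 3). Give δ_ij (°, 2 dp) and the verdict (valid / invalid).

δ = 130.42°, invalid

α = atan 0.75 = 36.87°;  2α = 73.74°
edge 2: e_2 = (-0.57, +3.17);  n_2 = (+0.9842, +0.1770)
edge 3: e_3 = (-3.09, +1.80);  n_3 = (+0.5033, +0.8641)
∠(n_2, n_3) = 49.58°
δ = |180° − 49.58°| = 130.42°
130.42° > 2α = 73.74°  →  invalid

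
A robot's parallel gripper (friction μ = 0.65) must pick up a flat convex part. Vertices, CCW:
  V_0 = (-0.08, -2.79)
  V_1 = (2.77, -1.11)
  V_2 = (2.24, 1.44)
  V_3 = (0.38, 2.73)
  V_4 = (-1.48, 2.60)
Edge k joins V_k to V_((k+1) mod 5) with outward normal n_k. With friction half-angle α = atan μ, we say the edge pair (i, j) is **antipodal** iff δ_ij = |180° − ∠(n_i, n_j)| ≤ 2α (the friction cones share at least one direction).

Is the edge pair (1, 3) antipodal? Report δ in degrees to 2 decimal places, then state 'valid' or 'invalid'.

δ = 97.74°, invalid

α = atan 0.65 = 33.02°;  2α = 66.05°
edge 1: e_1 = (-0.53, +2.55);  n_1 = (+0.9791, +0.2035)
edge 3: e_3 = (-1.86, -0.13);  n_3 = (-0.0697, +0.9976)
∠(n_1, n_3) = 82.26°
δ = |180° − 82.26°| = 97.74°
97.74° > 2α = 66.05°  →  invalid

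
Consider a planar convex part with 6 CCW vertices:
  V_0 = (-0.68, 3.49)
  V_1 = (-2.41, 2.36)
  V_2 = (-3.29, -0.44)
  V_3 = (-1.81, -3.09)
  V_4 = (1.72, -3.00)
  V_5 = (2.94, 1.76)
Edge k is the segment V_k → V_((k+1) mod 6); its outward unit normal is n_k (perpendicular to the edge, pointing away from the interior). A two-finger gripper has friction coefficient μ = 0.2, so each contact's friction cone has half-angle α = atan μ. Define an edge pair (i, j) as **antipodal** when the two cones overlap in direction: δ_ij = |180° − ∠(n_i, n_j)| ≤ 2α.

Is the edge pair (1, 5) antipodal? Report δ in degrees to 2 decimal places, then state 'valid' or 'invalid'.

α = atan 0.2 = 11.31°;  2α = 22.62°
edge 1: e_1 = (-0.88, -2.80);  n_1 = (-0.9540, +0.2998)
edge 5: e_5 = (-3.62, +1.73);  n_5 = (+0.4312, +0.9023)
∠(n_1, n_5) = 98.10°
δ = |180° − 98.10°| = 81.90°
81.90° > 2α = 22.62°  →  invalid

δ = 81.90°, invalid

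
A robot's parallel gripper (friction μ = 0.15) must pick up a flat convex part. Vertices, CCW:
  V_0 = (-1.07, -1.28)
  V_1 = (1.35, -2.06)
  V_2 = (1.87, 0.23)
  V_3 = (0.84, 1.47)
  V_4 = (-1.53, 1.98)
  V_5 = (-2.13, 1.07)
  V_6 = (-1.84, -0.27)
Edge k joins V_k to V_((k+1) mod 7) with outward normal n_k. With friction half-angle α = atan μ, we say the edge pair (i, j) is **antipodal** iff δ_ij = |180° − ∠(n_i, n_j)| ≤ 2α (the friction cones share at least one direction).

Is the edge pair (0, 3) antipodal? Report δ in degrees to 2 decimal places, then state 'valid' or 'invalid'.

α = atan 0.15 = 8.53°;  2α = 17.06°
edge 0: e_0 = (+2.42, -0.78);  n_0 = (-0.3068, -0.9518)
edge 3: e_3 = (-2.37, +0.51);  n_3 = (+0.2104, +0.9776)
∠(n_0, n_3) = 174.28°
δ = |180° − 174.28°| = 5.72°
5.72° ≤ 2α = 17.06°  →  valid

δ = 5.72°, valid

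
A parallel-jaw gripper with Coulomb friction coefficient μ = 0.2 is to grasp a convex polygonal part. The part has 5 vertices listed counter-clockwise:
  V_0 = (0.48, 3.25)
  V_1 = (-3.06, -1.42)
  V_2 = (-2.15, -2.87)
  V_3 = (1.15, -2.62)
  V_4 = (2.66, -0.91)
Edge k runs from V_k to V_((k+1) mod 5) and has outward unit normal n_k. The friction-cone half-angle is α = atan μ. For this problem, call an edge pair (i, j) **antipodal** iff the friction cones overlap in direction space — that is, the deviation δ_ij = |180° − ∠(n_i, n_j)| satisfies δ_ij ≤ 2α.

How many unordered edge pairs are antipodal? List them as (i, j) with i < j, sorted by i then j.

count = 2; pairs: (0,3), (1,4)

α = atan 0.2 = 11.31°;  2α = 22.62°
n_0 = (-0.7969, +0.6041)
n_1 = (-0.8470, -0.5316)
n_2 = (+0.0755, -0.9971)
n_3 = (+0.7496, -0.6619)
n_4 = (+0.8857, +0.4642)
  (0,1): δ = 110.72°  ·
  (0,2): δ = 48.50°  ·
  (0,3): δ = 4.28°  ✓
  (0,4): δ = 64.82°  ·
  (1,2): δ = 117.78°  ·
  (1,3): δ = 73.56°  ·
  (1,4): δ = 4.46°  ✓
  (2,3): δ = 135.78°  ·
  (2,4): δ = 66.68°  ·
  (3,4): δ = 110.90°  ·
antipodal pairs: 2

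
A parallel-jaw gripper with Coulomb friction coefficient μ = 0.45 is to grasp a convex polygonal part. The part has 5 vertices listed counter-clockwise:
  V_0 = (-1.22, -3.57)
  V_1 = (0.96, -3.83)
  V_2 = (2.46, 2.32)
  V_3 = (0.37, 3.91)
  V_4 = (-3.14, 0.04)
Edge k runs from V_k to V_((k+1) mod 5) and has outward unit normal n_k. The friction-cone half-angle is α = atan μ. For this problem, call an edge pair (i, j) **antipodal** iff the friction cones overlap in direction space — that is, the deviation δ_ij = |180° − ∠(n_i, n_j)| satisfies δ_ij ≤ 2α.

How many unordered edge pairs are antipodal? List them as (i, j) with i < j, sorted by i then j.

count = 4; pairs: (0,2), (1,3), (1,4), (2,4)

α = atan 0.45 = 24.23°;  2α = 48.46°
n_0 = (-0.1184, -0.9930)
n_1 = (+0.9715, -0.2370)
n_2 = (+0.6055, +0.7959)
n_3 = (-0.7407, +0.6718)
n_4 = (-0.8829, -0.4696)
  (0,1): δ = 96.91°  ·
  (0,2): δ = 30.46°  ✓
  (0,3): δ = 54.59°  ·
  (0,4): δ = 124.81°  ·
  (1,2): δ = 113.56°  ·
  (1,3): δ = 28.50°  ✓
  (1,4): δ = 41.71°  ✓
  (2,3): δ = 94.94°  ·
  (2,4): δ = 24.73°  ✓
  (3,4): δ = 109.79°  ·
antipodal pairs: 4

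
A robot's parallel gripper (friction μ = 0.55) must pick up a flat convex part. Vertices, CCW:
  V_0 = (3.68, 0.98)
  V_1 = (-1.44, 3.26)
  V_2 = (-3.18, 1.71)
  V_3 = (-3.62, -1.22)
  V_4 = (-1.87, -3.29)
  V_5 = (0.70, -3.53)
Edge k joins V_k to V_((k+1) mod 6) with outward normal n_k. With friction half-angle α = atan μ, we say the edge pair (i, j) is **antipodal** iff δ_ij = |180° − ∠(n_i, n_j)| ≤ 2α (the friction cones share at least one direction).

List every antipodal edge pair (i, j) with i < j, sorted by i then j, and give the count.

count = 5; pairs: (0,3), (0,4), (1,4), (1,5), (2,5)

α = atan 0.55 = 28.81°;  2α = 57.62°
n_0 = (+0.4068, +0.9135)
n_1 = (-0.6652, +0.7467)
n_2 = (-0.9889, +0.1485)
n_3 = (-0.7637, -0.6456)
n_4 = (-0.0930, -0.9957)
n_5 = (+0.8343, -0.5513)
  (0,1): δ = 114.30°  ·
  (0,2): δ = 74.54°  ·
  (0,3): δ = 25.78°  ✓
  (0,4): δ = 18.67°  ✓
  (0,5): δ = 80.55°  ·
  (1,2): δ = 140.24°  ·
  (1,3): δ = 91.48°  ·
  (1,4): δ = 47.03°  ✓
  (1,5): δ = 14.85°  ✓
  (2,3): δ = 131.25°  ·
  (2,4): δ = 86.79°  ·
  (2,5): δ = 24.91°  ✓
  (3,4): δ = 135.55°  ·
  (3,5): δ = 73.67°  ·
  (4,5): δ = 118.12°  ·
antipodal pairs: 5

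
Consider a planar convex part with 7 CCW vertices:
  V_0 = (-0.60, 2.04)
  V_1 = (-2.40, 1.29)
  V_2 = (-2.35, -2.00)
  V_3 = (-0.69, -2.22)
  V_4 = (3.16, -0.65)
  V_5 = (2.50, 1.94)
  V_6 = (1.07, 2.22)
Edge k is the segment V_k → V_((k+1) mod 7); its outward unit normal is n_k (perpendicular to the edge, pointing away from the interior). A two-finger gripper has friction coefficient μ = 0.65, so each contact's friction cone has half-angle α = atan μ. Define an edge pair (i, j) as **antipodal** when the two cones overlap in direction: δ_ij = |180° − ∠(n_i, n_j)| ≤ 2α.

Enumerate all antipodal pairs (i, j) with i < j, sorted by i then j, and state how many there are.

count = 7; pairs: (0,2), (0,3), (1,4), (2,5), (2,6), (3,5), (3,6)

α = atan 0.65 = 33.02°;  2α = 66.05°
n_0 = (-0.3846, +0.9231)
n_1 = (-0.9999, -0.0152)
n_2 = (-0.1314, -0.9913)
n_3 = (+0.3776, -0.9260)
n_4 = (+0.9690, +0.2469)
n_5 = (+0.1922, +0.9814)
n_6 = (-0.1072, +0.9942)
  (0,1): δ = 111.75°  ·
  (0,2): δ = 30.17°  ✓
  (0,3): δ = 0.43°  ✓
  (0,4): δ = 81.68°  ·
  (0,5): δ = 146.30°  ·
  (0,6): δ = 163.53°  ·
  (1,2): δ = 98.42°  ·
  (1,3): δ = 68.69°  ·
  (1,4): δ = 13.43°  ✓
  (1,5): δ = 78.05°  ·
  (1,6): δ = 95.28°  ·
  (2,3): δ = 150.27°  ·
  (2,4): δ = 68.15°  ·
  (2,5): δ = 3.53°  ✓
  (2,6): δ = 13.70°  ✓
  (3,4): δ = 97.89°  ·
  (3,5): δ = 33.26°  ✓
  (3,6): δ = 16.03°  ✓
  (4,5): δ = 115.37°  ·
  (4,6): δ = 98.14°  ·
  (5,6): δ = 162.77°  ·
antipodal pairs: 7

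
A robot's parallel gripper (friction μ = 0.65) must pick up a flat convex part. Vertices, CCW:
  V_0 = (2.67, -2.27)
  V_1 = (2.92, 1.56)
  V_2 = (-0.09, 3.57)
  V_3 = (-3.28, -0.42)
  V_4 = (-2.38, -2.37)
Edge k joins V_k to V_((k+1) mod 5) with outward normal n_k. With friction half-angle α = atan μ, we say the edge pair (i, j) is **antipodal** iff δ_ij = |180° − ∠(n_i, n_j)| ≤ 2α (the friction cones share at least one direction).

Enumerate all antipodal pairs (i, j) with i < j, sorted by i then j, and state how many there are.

count = 5; pairs: (0,2), (0,3), (1,3), (1,4), (2,4)

α = atan 0.65 = 33.02°;  2α = 66.05°
n_0 = (+0.9979, -0.0651)
n_1 = (+0.5553, +0.8316)
n_2 = (-0.7811, +0.6245)
n_3 = (-0.9080, -0.4191)
n_4 = (+0.0198, -0.9998)
  (0,1): δ = 120.00°  ·
  (0,2): δ = 34.91°  ✓
  (0,3): δ = 28.51°  ✓
  (0,4): δ = 94.87°  ·
  (1,2): δ = 94.91°  ·
  (1,3): δ = 31.49°  ✓
  (1,4): δ = 34.87°  ✓
  (2,3): δ = 116.58°  ·
  (2,4): δ = 50.22°  ✓
  (3,4): δ = 113.64°  ·
antipodal pairs: 5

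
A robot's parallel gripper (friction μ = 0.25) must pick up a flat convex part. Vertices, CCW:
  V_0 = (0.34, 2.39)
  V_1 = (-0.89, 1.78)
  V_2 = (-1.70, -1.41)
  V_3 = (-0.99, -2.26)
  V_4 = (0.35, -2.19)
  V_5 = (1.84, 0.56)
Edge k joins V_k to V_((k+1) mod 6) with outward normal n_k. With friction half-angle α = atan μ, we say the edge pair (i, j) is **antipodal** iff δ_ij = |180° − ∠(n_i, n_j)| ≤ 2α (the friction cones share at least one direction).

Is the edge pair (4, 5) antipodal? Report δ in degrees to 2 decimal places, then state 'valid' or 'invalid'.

α = atan 0.25 = 14.04°;  2α = 28.07°
edge 4: e_4 = (+1.49, +2.75);  n_4 = (+0.8792, -0.4764)
edge 5: e_5 = (-1.50, +1.83);  n_5 = (+0.7734, +0.6339)
∠(n_4, n_5) = 67.79°
δ = |180° − 67.79°| = 112.21°
112.21° > 2α = 28.07°  →  invalid

δ = 112.21°, invalid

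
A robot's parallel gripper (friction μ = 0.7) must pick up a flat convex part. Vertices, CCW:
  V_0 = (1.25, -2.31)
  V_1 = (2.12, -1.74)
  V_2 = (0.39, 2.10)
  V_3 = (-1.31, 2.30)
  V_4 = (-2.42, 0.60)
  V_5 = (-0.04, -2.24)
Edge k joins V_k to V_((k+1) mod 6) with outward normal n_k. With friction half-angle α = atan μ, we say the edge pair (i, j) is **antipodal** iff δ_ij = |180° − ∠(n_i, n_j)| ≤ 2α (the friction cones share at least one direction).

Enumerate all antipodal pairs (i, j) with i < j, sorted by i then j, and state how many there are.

α = atan 0.7 = 34.99°;  2α = 69.98°
n_0 = (+0.5480, -0.8365)
n_1 = (+0.9117, +0.4108)
n_2 = (+0.1168, +0.9932)
n_3 = (-0.8373, +0.5467)
n_4 = (-0.7664, -0.6423)
n_5 = (-0.0542, -0.9985)
  (0,1): δ = 98.98°  ·
  (0,2): δ = 39.94°  ✓
  (0,3): δ = 23.63°  ✓
  (0,4): δ = 96.73°  ·
  (0,5): δ = 143.66°  ·
  (1,2): δ = 120.96°  ·
  (1,3): δ = 57.39°  ✓
  (1,4): δ = 15.71°  ✓
  (1,5): δ = 62.64°  ✓
  (2,3): δ = 116.43°  ·
  (2,4): δ = 43.33°  ✓
  (2,5): δ = 3.60°  ✓
  (3,4): δ = 106.89°  ·
  (3,5): δ = 59.96°  ✓
  (4,5): δ = 133.07°  ·
antipodal pairs: 8

count = 8; pairs: (0,2), (0,3), (1,3), (1,4), (1,5), (2,4), (2,5), (3,5)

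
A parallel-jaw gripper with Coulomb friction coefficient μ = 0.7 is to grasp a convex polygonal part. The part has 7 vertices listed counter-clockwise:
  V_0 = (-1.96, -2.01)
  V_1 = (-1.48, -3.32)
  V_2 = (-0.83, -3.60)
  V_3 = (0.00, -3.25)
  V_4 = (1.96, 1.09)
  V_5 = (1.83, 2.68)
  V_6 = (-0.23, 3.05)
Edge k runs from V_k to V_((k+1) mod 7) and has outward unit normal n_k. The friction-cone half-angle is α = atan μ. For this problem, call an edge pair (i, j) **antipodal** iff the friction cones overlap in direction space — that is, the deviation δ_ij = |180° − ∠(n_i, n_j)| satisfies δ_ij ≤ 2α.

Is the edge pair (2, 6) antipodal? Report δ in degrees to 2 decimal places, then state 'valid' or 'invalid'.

α = atan 0.7 = 34.99°;  2α = 69.98°
edge 2: e_2 = (+0.83, +0.35);  n_2 = (+0.3886, -0.9214)
edge 6: e_6 = (-1.73, -5.06);  n_6 = (-0.9462, +0.3235)
∠(n_2, n_6) = 131.74°
δ = |180° − 131.74°| = 48.26°
48.26° ≤ 2α = 69.98°  →  valid

δ = 48.26°, valid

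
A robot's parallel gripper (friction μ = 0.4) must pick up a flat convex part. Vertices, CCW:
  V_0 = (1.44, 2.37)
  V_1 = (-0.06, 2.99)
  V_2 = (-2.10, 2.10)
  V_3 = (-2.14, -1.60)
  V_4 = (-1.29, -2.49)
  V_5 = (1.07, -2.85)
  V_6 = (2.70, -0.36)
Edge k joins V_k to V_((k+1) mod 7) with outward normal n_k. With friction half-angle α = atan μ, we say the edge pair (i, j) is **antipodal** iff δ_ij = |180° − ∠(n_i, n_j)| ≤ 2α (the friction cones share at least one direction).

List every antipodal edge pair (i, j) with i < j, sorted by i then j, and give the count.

count = 7; pairs: (0,3), (0,4), (1,4), (1,5), (2,5), (2,6), (3,6)

α = atan 0.4 = 21.80°;  2α = 43.60°
n_0 = (+0.3820, +0.9242)
n_1 = (-0.3999, +0.9166)
n_2 = (-0.9999, +0.0108)
n_3 = (-0.7232, -0.6907)
n_4 = (-0.1508, -0.9886)
n_5 = (+0.8367, -0.5477)
n_6 = (+0.9080, +0.4191)
  (0,1): δ = 133.97°  ·
  (0,2): δ = 68.16°  ·
  (0,3): δ = 23.86°  ✓
  (0,4): δ = 13.78°  ✓
  (0,5): δ = 79.25°  ·
  (0,6): δ = 137.23°  ·
  (1,2): δ = 114.19°  ·
  (1,3): δ = 69.89°  ·
  (1,4): δ = 32.24°  ✓
  (1,5): δ = 33.22°  ✓
  (1,6): δ = 91.20°  ·
  (2,3): δ = 135.70°  ·
  (2,4): δ = 98.05°  ·
  (2,5): δ = 32.59°  ✓
  (2,6): δ = 25.39°  ✓
  (3,4): δ = 142.36°  ·
  (3,5): δ = 76.89°  ·
  (3,6): δ = 18.91°  ✓
  (4,5): δ = 114.54°  ·
  (4,6): δ = 56.55°  ·
  (5,6): δ = 122.02°  ·
antipodal pairs: 7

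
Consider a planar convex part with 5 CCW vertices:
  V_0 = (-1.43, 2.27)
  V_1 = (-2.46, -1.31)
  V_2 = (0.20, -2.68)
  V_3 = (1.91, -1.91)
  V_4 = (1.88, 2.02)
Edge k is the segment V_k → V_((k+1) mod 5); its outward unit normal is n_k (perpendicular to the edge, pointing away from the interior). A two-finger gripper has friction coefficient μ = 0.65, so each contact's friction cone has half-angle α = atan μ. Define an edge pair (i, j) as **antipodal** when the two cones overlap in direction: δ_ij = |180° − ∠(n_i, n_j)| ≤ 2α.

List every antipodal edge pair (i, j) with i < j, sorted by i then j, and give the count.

α = atan 0.65 = 33.02°;  2α = 66.05°
n_0 = (-0.9610, +0.2765)
n_1 = (-0.4579, -0.8890)
n_2 = (+0.4106, -0.9118)
n_3 = (+1.0000, +0.0076)
n_4 = (+0.0753, +0.9972)
  (0,1): δ = 101.20°  ·
  (0,2): δ = 49.71°  ✓
  (0,3): δ = 16.49°  ✓
  (0,4): δ = 101.73°  ·
  (1,2): δ = 128.51°  ·
  (1,3): δ = 62.31°  ✓
  (1,4): δ = 22.93°  ✓
  (2,3): δ = 113.80°  ·
  (2,4): δ = 28.56°  ✓
  (3,4): δ = 94.76°  ·
antipodal pairs: 5

count = 5; pairs: (0,2), (0,3), (1,3), (1,4), (2,4)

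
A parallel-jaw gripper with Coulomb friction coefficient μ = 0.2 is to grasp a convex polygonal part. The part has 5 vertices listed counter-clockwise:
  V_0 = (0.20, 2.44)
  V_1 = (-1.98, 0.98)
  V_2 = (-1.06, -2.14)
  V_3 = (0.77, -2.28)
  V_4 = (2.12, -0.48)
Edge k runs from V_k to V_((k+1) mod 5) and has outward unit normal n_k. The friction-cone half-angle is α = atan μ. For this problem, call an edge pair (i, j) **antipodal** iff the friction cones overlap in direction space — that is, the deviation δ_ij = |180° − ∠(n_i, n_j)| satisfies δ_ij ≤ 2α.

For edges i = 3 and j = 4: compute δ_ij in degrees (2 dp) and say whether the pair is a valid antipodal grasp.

δ = 109.80°, invalid

α = atan 0.2 = 11.31°;  2α = 22.62°
edge 3: e_3 = (+1.35, +1.80);  n_3 = (+0.8000, -0.6000)
edge 4: e_4 = (-1.92, +2.92);  n_4 = (+0.8356, +0.5494)
∠(n_3, n_4) = 70.20°
δ = |180° − 70.20°| = 109.80°
109.80° > 2α = 22.62°  →  invalid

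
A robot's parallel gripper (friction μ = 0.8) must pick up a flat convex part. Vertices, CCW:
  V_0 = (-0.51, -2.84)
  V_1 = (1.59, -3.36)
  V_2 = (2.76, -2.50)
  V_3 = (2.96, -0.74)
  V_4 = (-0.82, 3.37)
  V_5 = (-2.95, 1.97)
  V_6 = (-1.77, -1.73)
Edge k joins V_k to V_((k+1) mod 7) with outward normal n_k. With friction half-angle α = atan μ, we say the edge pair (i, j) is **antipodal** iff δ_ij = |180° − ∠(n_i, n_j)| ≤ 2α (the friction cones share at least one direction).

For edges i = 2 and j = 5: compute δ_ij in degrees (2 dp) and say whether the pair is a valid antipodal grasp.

δ = 24.17°, valid

α = atan 0.8 = 38.66°;  2α = 77.32°
edge 2: e_2 = (+0.20, +1.76);  n_2 = (+0.9936, -0.1129)
edge 5: e_5 = (+1.18, -3.70);  n_5 = (-0.9527, -0.3038)
∠(n_2, n_5) = 155.83°
δ = |180° − 155.83°| = 24.17°
24.17° ≤ 2α = 77.32°  →  valid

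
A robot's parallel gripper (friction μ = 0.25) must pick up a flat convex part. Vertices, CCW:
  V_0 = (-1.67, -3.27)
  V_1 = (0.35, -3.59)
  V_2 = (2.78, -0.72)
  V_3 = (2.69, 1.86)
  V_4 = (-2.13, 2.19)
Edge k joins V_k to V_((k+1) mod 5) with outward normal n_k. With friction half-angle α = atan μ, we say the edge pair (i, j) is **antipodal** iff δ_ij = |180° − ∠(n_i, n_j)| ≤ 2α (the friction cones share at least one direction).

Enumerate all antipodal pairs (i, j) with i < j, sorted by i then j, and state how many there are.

count = 2; pairs: (0,3), (2,4)

α = atan 0.25 = 14.04°;  2α = 28.07°
n_0 = (-0.1565, -0.9877)
n_1 = (+0.7632, -0.6462)
n_2 = (+0.9994, +0.0349)
n_3 = (+0.0683, +0.9977)
n_4 = (-0.9965, -0.0840)
  (0,1): δ = 121.25°  ·
  (0,2): δ = 79.00°  ·
  (0,3): δ = 5.09°  ✓
  (0,4): δ = 103.82°  ·
  (1,2): δ = 137.75°  ·
  (1,3): δ = 53.66°  ·
  (1,4): δ = 45.07°  ·
  (2,3): δ = 95.91°  ·
  (2,4): δ = 2.82°  ✓
  (3,4): δ = 81.27°  ·
antipodal pairs: 2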